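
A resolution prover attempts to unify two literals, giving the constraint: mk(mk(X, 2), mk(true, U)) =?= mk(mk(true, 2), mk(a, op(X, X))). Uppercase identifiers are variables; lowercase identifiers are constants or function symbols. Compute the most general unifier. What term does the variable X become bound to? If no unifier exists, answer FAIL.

Decompose mk/2: mk(X, 2) =?= mk(true, 2),  mk(true, U) =?= mk(a, op(X, X)).
Decompose mk/2: X =?= true,  2 =?= 2.
Bind X := true; substituting into the one remaining equation that mentions X gives: mk(true, U) =?= mk(a, op(true, true)).
Delete trivial equation 2 =?= 2.
Decompose mk/2: true =?= a,  U =?= op(true, true).
Clash: constants true and a differ; no unifier exists.

FAIL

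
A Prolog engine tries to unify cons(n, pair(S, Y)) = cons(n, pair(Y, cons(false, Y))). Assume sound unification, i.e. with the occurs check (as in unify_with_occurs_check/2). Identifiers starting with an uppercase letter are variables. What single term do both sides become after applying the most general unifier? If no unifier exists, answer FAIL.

FAIL

Decompose cons/2: n = n,  pair(S, Y) = pair(Y, cons(false, Y)).
Delete trivial equation n = n.
Decompose pair/2: S = Y,  Y = cons(false, Y).
Bind S := Y; no other remaining equation mentions S.
Occurs check fails: Y occurs in cons(false, Y); the equation Y = cons(false, Y) has no finite solution.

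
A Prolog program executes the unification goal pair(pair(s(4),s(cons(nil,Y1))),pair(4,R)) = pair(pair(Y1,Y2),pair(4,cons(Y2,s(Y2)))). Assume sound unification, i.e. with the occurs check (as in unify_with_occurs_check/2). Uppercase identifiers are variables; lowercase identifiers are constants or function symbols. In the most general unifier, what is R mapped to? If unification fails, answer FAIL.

Decompose pair/2: pair(s(4),s(cons(nil,Y1))) = pair(Y1,Y2),  pair(4,R) = pair(4,cons(Y2,s(Y2))).
Decompose pair/2: s(4) = Y1,  s(cons(nil,Y1)) = Y2.
Bind Y1 := s(4); substituting into the one remaining equation that mentions Y1 gives: s(cons(nil,s(4))) = Y2.
Bind Y2 := s(cons(nil,s(4))); substituting into the remaining equation gives: pair(4,R) = pair(4,cons(s(cons(nil,s(4))),s(s(cons(nil,s(4)))))).
Decompose pair/2: 4 = 4,  R = cons(s(cons(nil,s(4))),s(s(cons(nil,s(4))))).
Delete trivial equation 4 = 4.
Bind R := cons(s(cons(nil,s(4))),s(s(cons(nil,s(4))))).
MGU = { Y1 -> s(4), Y2 -> s(cons(nil,s(4))), R -> cons(s(cons(nil,s(4))),s(s(cons(nil,s(4))))) }, so R -> cons(s(cons(nil,s(4))),s(s(cons(nil,s(4))))).

cons(s(cons(nil,s(4))),s(s(cons(nil,s(4)))))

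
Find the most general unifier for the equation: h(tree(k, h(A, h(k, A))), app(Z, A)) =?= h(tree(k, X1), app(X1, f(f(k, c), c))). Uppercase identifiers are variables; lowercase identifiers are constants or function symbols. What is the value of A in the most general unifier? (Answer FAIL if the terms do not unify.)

f(f(k, c), c)

Decompose h/2: tree(k, h(A, h(k, A))) =?= tree(k, X1),  app(Z, A) =?= app(X1, f(f(k, c), c)).
Decompose tree/2: k =?= k,  h(A, h(k, A)) =?= X1.
Delete trivial equation k =?= k.
Bind X1 := h(A, h(k, A)); substituting into the remaining equation gives: app(Z, A) =?= app(h(A, h(k, A)), f(f(k, c), c)).
Decompose app/2: Z =?= h(A, h(k, A)),  A =?= f(f(k, c), c).
Bind Z := h(A, h(k, A)); no other remaining equation mentions Z.
Bind A := f(f(k, c), c). Substituting into the earlier bindings gives X1 := h(f(f(k, c), c), h(k, f(f(k, c), c))), Z := h(f(f(k, c), c), h(k, f(f(k, c), c))).
MGU = { X1 -> h(f(f(k, c), c), h(k, f(f(k, c), c))), Z -> h(f(f(k, c), c), h(k, f(f(k, c), c))), A -> f(f(k, c), c) }, so A -> f(f(k, c), c).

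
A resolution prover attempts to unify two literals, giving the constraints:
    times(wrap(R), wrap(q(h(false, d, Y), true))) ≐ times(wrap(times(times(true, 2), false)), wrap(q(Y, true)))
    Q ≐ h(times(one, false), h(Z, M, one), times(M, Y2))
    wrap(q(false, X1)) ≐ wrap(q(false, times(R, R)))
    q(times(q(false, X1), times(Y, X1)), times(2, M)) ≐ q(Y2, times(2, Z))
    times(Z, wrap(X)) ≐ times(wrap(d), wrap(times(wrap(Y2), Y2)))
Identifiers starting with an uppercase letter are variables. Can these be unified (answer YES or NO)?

Decompose times/2: wrap(R) ≐ wrap(times(times(true, 2), false)),  wrap(q(h(false, d, Y), true)) ≐ wrap(q(Y, true)).
Decompose wrap/1: R ≐ times(times(true, 2), false).
Bind R := times(times(true, 2), false); substituting into the one remaining equation that mentions R gives: wrap(q(false, X1)) ≐ wrap(q(false, times(times(times(true, 2), false), times(times(true, 2), false)))).
Decompose wrap/1: q(h(false, d, Y), true) ≐ q(Y, true).
Decompose q/2: h(false, d, Y) ≐ Y,  true ≐ true.
Occurs check fails: Y occurs in h(false, d, Y); the equation Y ≐ h(false, d, Y) has no finite solution.

NO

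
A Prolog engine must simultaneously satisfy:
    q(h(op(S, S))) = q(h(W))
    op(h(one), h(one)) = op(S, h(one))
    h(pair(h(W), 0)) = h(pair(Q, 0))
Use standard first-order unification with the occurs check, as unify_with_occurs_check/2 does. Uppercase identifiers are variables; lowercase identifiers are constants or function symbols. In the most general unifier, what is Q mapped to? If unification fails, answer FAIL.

h(op(h(one), h(one)))

Decompose q/1: h(op(S, S)) = h(W).
Decompose h/1: op(S, S) = W.
Bind W := op(S, S); substituting into the one remaining equation that mentions W gives: h(pair(h(op(S, S)), 0)) = h(pair(Q, 0)).
Decompose op/2: h(one) = S,  h(one) = h(one).
Bind S := h(one); substituting into the one remaining equation that mentions S gives: h(pair(h(op(h(one), h(one))), 0)) = h(pair(Q, 0)). Substituting into the earlier binding gives W := op(h(one), h(one)).
Delete trivial equation h(one) = h(one).
Decompose h/1: pair(h(op(h(one), h(one))), 0) = pair(Q, 0).
Decompose pair/2: h(op(h(one), h(one))) = Q,  0 = 0.
Bind Q := h(op(h(one), h(one))); no other remaining equation mentions Q.
Delete trivial equation 0 = 0.
MGU = { W -> op(h(one), h(one)), S -> h(one), Q -> h(op(h(one), h(one))) }, so Q -> h(op(h(one), h(one))).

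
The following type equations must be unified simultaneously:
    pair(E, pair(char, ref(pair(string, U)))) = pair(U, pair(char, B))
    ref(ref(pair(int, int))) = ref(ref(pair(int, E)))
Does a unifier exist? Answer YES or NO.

Decompose pair/2: E = U,  pair(char, ref(pair(string, U))) = pair(char, B).
Bind E := U; substituting into the one remaining equation that mentions E gives: ref(ref(pair(int, int))) = ref(ref(pair(int, U))).
Decompose pair/2: char = char,  ref(pair(string, U)) = B.
Delete trivial equation char = char.
Bind B := ref(pair(string, U)); no other remaining equation mentions B.
Decompose ref/1: ref(pair(int, int)) = ref(pair(int, U)).
Decompose ref/1: pair(int, int) = pair(int, U).
Decompose pair/2: int = int,  int = U.
Delete trivial equation int = int.
Bind U := int. Substituting into the earlier bindings gives E := int, B := ref(pair(string, int)).
No equations remain and no clash or occurs-check failure arose, so a unifier exists.

YES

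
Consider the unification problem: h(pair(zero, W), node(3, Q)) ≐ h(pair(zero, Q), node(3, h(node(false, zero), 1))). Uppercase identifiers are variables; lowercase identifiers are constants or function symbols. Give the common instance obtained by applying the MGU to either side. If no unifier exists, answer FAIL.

h(pair(zero, h(node(false, zero), 1)), node(3, h(node(false, zero), 1)))

Decompose h/2: pair(zero, W) ≐ pair(zero, Q),  node(3, Q) ≐ node(3, h(node(false, zero), 1)).
Decompose pair/2: zero ≐ zero,  W ≐ Q.
Delete trivial equation zero ≐ zero.
Bind W := Q; no other remaining equation mentions W.
Decompose node/2: 3 ≐ 3,  Q ≐ h(node(false, zero), 1).
Delete trivial equation 3 ≐ 3.
Bind Q := h(node(false, zero), 1). Substituting into the earlier binding gives W := h(node(false, zero), 1).
Applying the MGU to either side gives h(pair(zero, h(node(false, zero), 1)), node(3, h(node(false, zero), 1))).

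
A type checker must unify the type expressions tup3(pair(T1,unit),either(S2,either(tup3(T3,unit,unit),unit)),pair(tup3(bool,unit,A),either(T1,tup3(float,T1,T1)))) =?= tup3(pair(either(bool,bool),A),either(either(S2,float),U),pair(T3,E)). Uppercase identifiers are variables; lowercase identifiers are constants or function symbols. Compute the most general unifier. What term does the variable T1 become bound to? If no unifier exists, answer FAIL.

FAIL

Decompose tup3/3: pair(T1,unit) =?= pair(either(bool,bool),A),  either(S2,either(tup3(T3,unit,unit),unit)) =?= either(either(S2,float),U),  pair(tup3(bool,unit,A),either(T1,tup3(float,T1,T1))) =?= pair(T3,E).
Decompose pair/2: T1 =?= either(bool,bool),  unit =?= A.
Bind T1 := either(bool,bool); substituting into the one remaining equation that mentions T1 gives: pair(tup3(bool,unit,A),either(either(bool,bool),tup3(float,either(bool,bool),either(bool,bool)))) =?= pair(T3,E).
Bind A := unit; substituting into the one remaining equation that mentions A gives: pair(tup3(bool,unit,unit),either(either(bool,bool),tup3(float,either(bool,bool),either(bool,bool)))) =?= pair(T3,E).
Decompose either/2: S2 =?= either(S2,float),  either(tup3(T3,unit,unit),unit) =?= U.
Occurs check fails: S2 occurs in either(S2,float); the equation S2 =?= either(S2,float) has no finite solution.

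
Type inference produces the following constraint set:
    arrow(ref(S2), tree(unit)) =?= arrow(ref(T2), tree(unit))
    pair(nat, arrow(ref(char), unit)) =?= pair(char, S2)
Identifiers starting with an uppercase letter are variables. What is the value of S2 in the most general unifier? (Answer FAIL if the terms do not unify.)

FAIL

Decompose arrow/2: ref(S2) =?= ref(T2),  tree(unit) =?= tree(unit).
Decompose ref/1: S2 =?= T2.
Bind S2 := T2; substituting into the one remaining equation that mentions S2 gives: pair(nat, arrow(ref(char), unit)) =?= pair(char, T2).
Delete trivial equation tree(unit) =?= tree(unit).
Decompose pair/2: nat =?= char,  arrow(ref(char), unit) =?= T2.
Clash: constants nat and char differ; no unifier exists.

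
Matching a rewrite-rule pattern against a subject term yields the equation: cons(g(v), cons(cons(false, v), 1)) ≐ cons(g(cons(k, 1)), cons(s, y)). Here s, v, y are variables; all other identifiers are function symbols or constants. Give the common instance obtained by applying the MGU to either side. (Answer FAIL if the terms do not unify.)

Decompose cons/2: g(v) ≐ g(cons(k, 1)),  cons(cons(false, v), 1) ≐ cons(s, y).
Decompose g/1: v ≐ cons(k, 1).
Bind v := cons(k, 1); substituting into the remaining equation gives: cons(cons(false, cons(k, 1)), 1) ≐ cons(s, y).
Decompose cons/2: cons(false, cons(k, 1)) ≐ s,  1 ≐ y.
Bind s := cons(false, cons(k, 1)); no other remaining equation mentions s.
Bind y := 1.
Applying the MGU to either side gives cons(g(cons(k, 1)), cons(cons(false, cons(k, 1)), 1)).

cons(g(cons(k, 1)), cons(cons(false, cons(k, 1)), 1))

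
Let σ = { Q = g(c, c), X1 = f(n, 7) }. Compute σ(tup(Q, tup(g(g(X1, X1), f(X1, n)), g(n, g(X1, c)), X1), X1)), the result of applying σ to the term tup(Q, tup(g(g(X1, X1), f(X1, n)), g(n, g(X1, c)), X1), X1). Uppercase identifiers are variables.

tup(g(c, c), tup(g(g(f(n, 7), f(n, 7)), f(f(n, 7), n)), g(n, g(f(n, 7), c)), f(n, 7)), f(n, 7))

Replace each occurrence of Q with g(c, c).
Replace each occurrence of X1 with f(n, 7).
Result: tup(g(c, c), tup(g(g(f(n, 7), f(n, 7)), f(f(n, 7), n)), g(n, g(f(n, 7), c)), f(n, 7)), f(n, 7)).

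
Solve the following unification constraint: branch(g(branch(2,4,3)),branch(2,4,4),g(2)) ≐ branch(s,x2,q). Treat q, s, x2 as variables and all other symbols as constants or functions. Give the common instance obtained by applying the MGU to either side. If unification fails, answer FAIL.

branch(g(branch(2,4,3)),branch(2,4,4),g(2))

Decompose branch/3: g(branch(2,4,3)) ≐ s,  branch(2,4,4) ≐ x2,  g(2) ≐ q.
Bind s := g(branch(2,4,3)); no other remaining equation mentions s.
Bind x2 := branch(2,4,4); no other remaining equation mentions x2.
Bind q := g(2).
Applying the MGU to either side gives branch(g(branch(2,4,3)),branch(2,4,4),g(2)).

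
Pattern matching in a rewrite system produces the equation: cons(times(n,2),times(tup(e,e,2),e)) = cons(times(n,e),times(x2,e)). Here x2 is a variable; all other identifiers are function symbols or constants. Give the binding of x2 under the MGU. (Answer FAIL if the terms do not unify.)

FAIL

Decompose cons/2: times(n,2) = times(n,e),  times(tup(e,e,2),e) = times(x2,e).
Decompose times/2: n = n,  2 = e.
Delete trivial equation n = n.
Clash: constants 2 and e differ; no unifier exists.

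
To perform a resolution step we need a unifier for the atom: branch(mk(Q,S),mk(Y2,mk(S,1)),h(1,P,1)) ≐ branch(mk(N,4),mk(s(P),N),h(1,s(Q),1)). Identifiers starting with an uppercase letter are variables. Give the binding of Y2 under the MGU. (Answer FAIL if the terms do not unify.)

Decompose branch/3: mk(Q,S) ≐ mk(N,4),  mk(Y2,mk(S,1)) ≐ mk(s(P),N),  h(1,P,1) ≐ h(1,s(Q),1).
Decompose mk/2: Q ≐ N,  S ≐ 4.
Bind Q := N; substituting into the one remaining equation that mentions Q gives: h(1,P,1) ≐ h(1,s(N),1).
Bind S := 4; substituting into the one remaining equation that mentions S gives: mk(Y2,mk(4,1)) ≐ mk(s(P),N).
Decompose mk/2: Y2 ≐ s(P),  mk(4,1) ≐ N.
Bind Y2 := s(P); no other remaining equation mentions Y2.
Bind N := mk(4,1); substituting into the remaining equation gives: h(1,P,1) ≐ h(1,s(mk(4,1)),1). Substituting into the earlier binding gives Q := mk(4,1).
Decompose h/3: 1 ≐ 1,  P ≐ s(mk(4,1)),  1 ≐ 1.
Delete trivial equation 1 ≐ 1.
Bind P := s(mk(4,1)); no other remaining equation mentions P. Substituting into the earlier binding gives Y2 := s(s(mk(4,1))).
Delete trivial equation 1 ≐ 1.
MGU = { Q -> mk(4,1), S -> 4, Y2 -> s(s(mk(4,1))), N -> mk(4,1), P -> s(mk(4,1)) }, so Y2 -> s(s(mk(4,1))).

s(s(mk(4,1)))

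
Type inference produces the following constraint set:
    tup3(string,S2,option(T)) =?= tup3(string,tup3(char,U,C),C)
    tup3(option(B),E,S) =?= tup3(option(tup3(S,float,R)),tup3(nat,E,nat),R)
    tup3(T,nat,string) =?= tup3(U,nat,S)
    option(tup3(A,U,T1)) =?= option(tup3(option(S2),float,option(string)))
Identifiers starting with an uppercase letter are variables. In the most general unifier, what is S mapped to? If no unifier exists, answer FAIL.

FAIL

Decompose tup3/3: string =?= string,  S2 =?= tup3(char,U,C),  option(T) =?= C.
Delete trivial equation string =?= string.
Bind S2 := tup3(char,U,C); substituting into the one remaining equation that mentions S2 gives: option(tup3(A,U,T1)) =?= option(tup3(option(tup3(char,U,C)),float,option(string))).
Bind C := option(T); substituting into the one remaining equation that mentions C gives: option(tup3(A,U,T1)) =?= option(tup3(option(tup3(char,U,option(T))),float,option(string))). Substituting into the earlier binding gives S2 := tup3(char,U,option(T)).
Decompose tup3/3: option(B) =?= option(tup3(S,float,R)),  E =?= tup3(nat,E,nat),  S =?= R.
Decompose option/1: B =?= tup3(S,float,R).
Bind B := tup3(S,float,R); no other remaining equation mentions B.
Occurs check fails: E occurs in tup3(nat,E,nat); the equation E =?= tup3(nat,E,nat) has no finite solution.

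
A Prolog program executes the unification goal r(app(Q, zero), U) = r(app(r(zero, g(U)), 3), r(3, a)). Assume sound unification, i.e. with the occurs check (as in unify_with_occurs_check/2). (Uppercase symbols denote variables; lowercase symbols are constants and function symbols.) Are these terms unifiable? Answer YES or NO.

Decompose r/2: app(Q, zero) = app(r(zero, g(U)), 3),  U = r(3, a).
Decompose app/2: Q = r(zero, g(U)),  zero = 3.
Bind Q := r(zero, g(U)); no other remaining equation mentions Q.
Clash: constants zero and 3 differ; no unifier exists.

NO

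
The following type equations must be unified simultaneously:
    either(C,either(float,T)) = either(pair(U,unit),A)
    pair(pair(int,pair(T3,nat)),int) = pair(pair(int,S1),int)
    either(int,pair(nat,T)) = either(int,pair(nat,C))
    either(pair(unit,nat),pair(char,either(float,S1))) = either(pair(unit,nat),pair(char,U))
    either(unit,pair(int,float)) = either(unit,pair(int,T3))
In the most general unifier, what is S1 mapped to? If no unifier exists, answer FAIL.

Decompose either/2: C = pair(U,unit),  either(float,T) = A.
Bind C := pair(U,unit); substituting into the one remaining equation that mentions C gives: either(int,pair(nat,T)) = either(int,pair(nat,pair(U,unit))).
Bind A := either(float,T); no other remaining equation mentions A.
Decompose pair/2: pair(int,pair(T3,nat)) = pair(int,S1),  int = int.
Decompose pair/2: int = int,  pair(T3,nat) = S1.
Delete trivial equation int = int.
Bind S1 := pair(T3,nat); substituting into the one remaining equation that mentions S1 gives: either(pair(unit,nat),pair(char,either(float,pair(T3,nat)))) = either(pair(unit,nat),pair(char,U)).
Delete trivial equation int = int.
Decompose either/2: int = int,  pair(nat,T) = pair(nat,pair(U,unit)).
Delete trivial equation int = int.
Decompose pair/2: nat = nat,  T = pair(U,unit).
Delete trivial equation nat = nat.
Bind T := pair(U,unit); no other remaining equation mentions T. Substituting into the earlier binding gives A := either(float,pair(U,unit)).
Decompose either/2: pair(unit,nat) = pair(unit,nat),  pair(char,either(float,pair(T3,nat))) = pair(char,U).
Delete trivial equation pair(unit,nat) = pair(unit,nat).
Decompose pair/2: char = char,  either(float,pair(T3,nat)) = U.
Delete trivial equation char = char.
Bind U := either(float,pair(T3,nat)); no other remaining equation mentions U. Substituting into the earlier bindings gives C := pair(either(float,pair(T3,nat)),unit), A := either(float,pair(either(float,pair(T3,nat)),unit)), T := pair(either(float,pair(T3,nat)),unit).
Decompose either/2: unit = unit,  pair(int,float) = pair(int,T3).
Delete trivial equation unit = unit.
Decompose pair/2: int = int,  float = T3.
Delete trivial equation int = int.
Bind T3 := float. Substituting into the earlier bindings gives C := pair(either(float,pair(float,nat)),unit), A := either(float,pair(either(float,pair(float,nat)),unit)), S1 := pair(float,nat), T := pair(either(float,pair(float,nat)),unit), U := either(float,pair(float,nat)).
MGU = { C := pair(either(float,pair(float,nat)),unit), A := either(float,pair(either(float,pair(float,nat)),unit)), S1 := pair(float,nat), T := pair(either(float,pair(float,nat)),unit), U := either(float,pair(float,nat)), T3 := float }, so S1 := pair(float,nat).

pair(float,nat)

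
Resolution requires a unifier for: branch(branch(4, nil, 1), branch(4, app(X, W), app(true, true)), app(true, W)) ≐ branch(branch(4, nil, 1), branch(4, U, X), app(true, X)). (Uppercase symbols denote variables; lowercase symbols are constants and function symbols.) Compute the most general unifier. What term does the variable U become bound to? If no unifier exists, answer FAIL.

Decompose branch/3: branch(4, nil, 1) ≐ branch(4, nil, 1),  branch(4, app(X, W), app(true, true)) ≐ branch(4, U, X),  app(true, W) ≐ app(true, X).
Delete trivial equation branch(4, nil, 1) ≐ branch(4, nil, 1).
Decompose branch/3: 4 ≐ 4,  app(X, W) ≐ U,  app(true, true) ≐ X.
Delete trivial equation 4 ≐ 4.
Bind U := app(X, W); no other remaining equation mentions U.
Bind X := app(true, true); substituting into the remaining equation gives: app(true, W) ≐ app(true, app(true, true)). Substituting into the earlier binding gives U := app(app(true, true), W).
Decompose app/2: true ≐ true,  W ≐ app(true, true).
Delete trivial equation true ≐ true.
Bind W := app(true, true). Substituting into the earlier binding gives U := app(app(true, true), app(true, true)).
MGU = { U -> app(app(true, true), app(true, true)), X -> app(true, true), W -> app(true, true) }, so U -> app(app(true, true), app(true, true)).

app(app(true, true), app(true, true))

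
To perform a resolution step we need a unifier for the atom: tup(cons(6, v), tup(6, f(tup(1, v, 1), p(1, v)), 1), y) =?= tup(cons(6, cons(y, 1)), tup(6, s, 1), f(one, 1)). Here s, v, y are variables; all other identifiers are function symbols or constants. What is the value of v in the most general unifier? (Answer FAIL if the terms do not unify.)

Decompose tup/3: cons(6, v) =?= cons(6, cons(y, 1)),  tup(6, f(tup(1, v, 1), p(1, v)), 1) =?= tup(6, s, 1),  y =?= f(one, 1).
Decompose cons/2: 6 =?= 6,  v =?= cons(y, 1).
Delete trivial equation 6 =?= 6.
Bind v := cons(y, 1); substituting into the one remaining equation that mentions v gives: tup(6, f(tup(1, cons(y, 1), 1), p(1, cons(y, 1))), 1) =?= tup(6, s, 1).
Decompose tup/3: 6 =?= 6,  f(tup(1, cons(y, 1), 1), p(1, cons(y, 1))) =?= s,  1 =?= 1.
Delete trivial equation 6 =?= 6.
Bind s := f(tup(1, cons(y, 1), 1), p(1, cons(y, 1))); no other remaining equation mentions s.
Delete trivial equation 1 =?= 1.
Bind y := f(one, 1). Substituting into the earlier bindings gives v := cons(f(one, 1), 1), s := f(tup(1, cons(f(one, 1), 1), 1), p(1, cons(f(one, 1), 1))).
MGU = { v -> cons(f(one, 1), 1), s -> f(tup(1, cons(f(one, 1), 1), 1), p(1, cons(f(one, 1), 1))), y -> f(one, 1) }, so v -> cons(f(one, 1), 1).

cons(f(one, 1), 1)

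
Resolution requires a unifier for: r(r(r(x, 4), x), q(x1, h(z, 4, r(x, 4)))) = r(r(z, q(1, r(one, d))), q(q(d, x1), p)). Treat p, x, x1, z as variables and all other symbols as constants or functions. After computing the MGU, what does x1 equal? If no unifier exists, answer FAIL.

Decompose r/2: r(r(x, 4), x) = r(z, q(1, r(one, d))),  q(x1, h(z, 4, r(x, 4))) = q(q(d, x1), p).
Decompose r/2: r(x, 4) = z,  x = q(1, r(one, d)).
Bind z := r(x, 4); substituting into the one remaining equation that mentions z gives: q(x1, h(r(x, 4), 4, r(x, 4))) = q(q(d, x1), p).
Bind x := q(1, r(one, d)); substituting into the remaining equation gives: q(x1, h(r(q(1, r(one, d)), 4), 4, r(q(1, r(one, d)), 4))) = q(q(d, x1), p). Substituting into the earlier binding gives z := r(q(1, r(one, d)), 4).
Decompose q/2: x1 = q(d, x1),  h(r(q(1, r(one, d)), 4), 4, r(q(1, r(one, d)), 4)) = p.
Occurs check fails: x1 occurs in q(d, x1); the equation x1 = q(d, x1) has no finite solution.

FAIL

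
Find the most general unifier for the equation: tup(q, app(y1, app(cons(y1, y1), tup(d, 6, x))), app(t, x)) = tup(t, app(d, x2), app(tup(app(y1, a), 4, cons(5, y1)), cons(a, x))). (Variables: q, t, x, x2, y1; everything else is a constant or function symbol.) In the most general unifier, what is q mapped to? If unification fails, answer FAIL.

Decompose tup/3: q = t,  app(y1, app(cons(y1, y1), tup(d, 6, x))) = app(d, x2),  app(t, x) = app(tup(app(y1, a), 4, cons(5, y1)), cons(a, x)).
Bind q := t; no other remaining equation mentions q.
Decompose app/2: y1 = d,  app(cons(y1, y1), tup(d, 6, x)) = x2.
Bind y1 := d; substituting into the remaining equations gives: app(cons(d, d), tup(d, 6, x)) = x2,  app(t, x) = app(tup(app(d, a), 4, cons(5, d)), cons(a, x)).
Bind x2 := app(cons(d, d), tup(d, 6, x)); no other remaining equation mentions x2.
Decompose app/2: t = tup(app(d, a), 4, cons(5, d)),  x = cons(a, x).
Bind t := tup(app(d, a), 4, cons(5, d)); no other remaining equation mentions t. Substituting into the earlier binding gives q := tup(app(d, a), 4, cons(5, d)).
Occurs check fails: x occurs in cons(a, x); the equation x = cons(a, x) has no finite solution.

FAIL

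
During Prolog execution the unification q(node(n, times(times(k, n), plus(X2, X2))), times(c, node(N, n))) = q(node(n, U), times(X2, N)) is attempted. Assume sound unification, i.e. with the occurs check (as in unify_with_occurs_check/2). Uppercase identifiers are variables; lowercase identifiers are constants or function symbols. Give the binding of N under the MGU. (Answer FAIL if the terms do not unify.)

FAIL

Decompose q/2: node(n, times(times(k, n), plus(X2, X2))) = node(n, U),  times(c, node(N, n)) = times(X2, N).
Decompose node/2: n = n,  times(times(k, n), plus(X2, X2)) = U.
Delete trivial equation n = n.
Bind U := times(times(k, n), plus(X2, X2)); no other remaining equation mentions U.
Decompose times/2: c = X2,  node(N, n) = N.
Bind X2 := c; no other remaining equation mentions X2. Substituting into the earlier binding gives U := times(times(k, n), plus(c, c)).
Occurs check fails: N occurs in node(N, n); the equation N = node(N, n) has no finite solution.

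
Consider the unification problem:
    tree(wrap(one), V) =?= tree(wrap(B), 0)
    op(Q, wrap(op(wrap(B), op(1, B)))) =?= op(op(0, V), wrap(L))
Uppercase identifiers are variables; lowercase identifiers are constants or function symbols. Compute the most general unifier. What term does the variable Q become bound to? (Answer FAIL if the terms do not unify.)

op(0, 0)

Decompose tree/2: wrap(one) =?= wrap(B),  V =?= 0.
Decompose wrap/1: one =?= B.
Bind B := one; substituting into the one remaining equation that mentions B gives: op(Q, wrap(op(wrap(one), op(1, one)))) =?= op(op(0, V), wrap(L)).
Bind V := 0; substituting into the remaining equation gives: op(Q, wrap(op(wrap(one), op(1, one)))) =?= op(op(0, 0), wrap(L)).
Decompose op/2: Q =?= op(0, 0),  wrap(op(wrap(one), op(1, one))) =?= wrap(L).
Bind Q := op(0, 0); no other remaining equation mentions Q.
Decompose wrap/1: op(wrap(one), op(1, one)) =?= L.
Bind L := op(wrap(one), op(1, one)).
MGU = { B ↦ one, V ↦ 0, Q ↦ op(0, 0), L ↦ op(wrap(one), op(1, one)) }, so Q ↦ op(0, 0).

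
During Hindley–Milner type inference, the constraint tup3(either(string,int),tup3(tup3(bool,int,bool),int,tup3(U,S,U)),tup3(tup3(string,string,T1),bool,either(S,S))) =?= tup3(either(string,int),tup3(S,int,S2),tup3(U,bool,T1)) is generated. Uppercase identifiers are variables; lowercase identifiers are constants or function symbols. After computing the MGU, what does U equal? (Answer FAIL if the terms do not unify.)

tup3(string,string,either(tup3(bool,int,bool),tup3(bool,int,bool)))

Decompose tup3/3: either(string,int) =?= either(string,int),  tup3(tup3(bool,int,bool),int,tup3(U,S,U)) =?= tup3(S,int,S2),  tup3(tup3(string,string,T1),bool,either(S,S)) =?= tup3(U,bool,T1).
Delete trivial equation either(string,int) =?= either(string,int).
Decompose tup3/3: tup3(bool,int,bool) =?= S,  int =?= int,  tup3(U,S,U) =?= S2.
Bind S := tup3(bool,int,bool); substituting into the 2 remaining equations that mention S gives: tup3(U,tup3(bool,int,bool),U) =?= S2,  tup3(tup3(string,string,T1),bool,either(tup3(bool,int,bool),tup3(bool,int,bool))) =?= tup3(U,bool,T1).
Delete trivial equation int =?= int.
Bind S2 := tup3(U,tup3(bool,int,bool),U); no other remaining equation mentions S2.
Decompose tup3/3: tup3(string,string,T1) =?= U,  bool =?= bool,  either(tup3(bool,int,bool),tup3(bool,int,bool)) =?= T1.
Bind U := tup3(string,string,T1); no other remaining equation mentions U. Substituting into the earlier binding gives S2 := tup3(tup3(string,string,T1),tup3(bool,int,bool),tup3(string,string,T1)).
Delete trivial equation bool =?= bool.
Bind T1 := either(tup3(bool,int,bool),tup3(bool,int,bool)). Substituting into the earlier bindings gives S2 := tup3(tup3(string,string,either(tup3(bool,int,bool),tup3(bool,int,bool))),tup3(bool,int,bool),tup3(string,string,either(tup3(bool,int,bool),tup3(bool,int,bool)))), U := tup3(string,string,either(tup3(bool,int,bool),tup3(bool,int,bool))).
MGU = { S ↦ tup3(bool,int,bool), S2 ↦ tup3(tup3(string,string,either(tup3(bool,int,bool),tup3(bool,int,bool))),tup3(bool,int,bool),tup3(string,string,either(tup3(bool,int,bool),tup3(bool,int,bool)))), U ↦ tup3(string,string,either(tup3(bool,int,bool),tup3(bool,int,bool))), T1 ↦ either(tup3(bool,int,bool),tup3(bool,int,bool)) }, so U ↦ tup3(string,string,either(tup3(bool,int,bool),tup3(bool,int,bool))).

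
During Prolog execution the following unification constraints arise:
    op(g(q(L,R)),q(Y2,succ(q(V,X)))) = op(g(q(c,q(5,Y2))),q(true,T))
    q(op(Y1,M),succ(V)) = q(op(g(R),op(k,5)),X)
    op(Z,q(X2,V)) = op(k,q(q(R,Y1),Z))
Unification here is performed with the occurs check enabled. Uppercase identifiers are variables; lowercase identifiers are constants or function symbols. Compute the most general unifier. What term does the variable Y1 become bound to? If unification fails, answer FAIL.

g(q(5,true))

Decompose op/2: g(q(L,R)) = g(q(c,q(5,Y2))),  q(Y2,succ(q(V,X))) = q(true,T).
Decompose g/1: q(L,R) = q(c,q(5,Y2)).
Decompose q/2: L = c,  R = q(5,Y2).
Bind L := c; no other remaining equation mentions L.
Bind R := q(5,Y2); substituting into the 2 remaining equations that mention R gives: q(op(Y1,M),succ(V)) = q(op(g(q(5,Y2)),op(k,5)),X),  op(Z,q(X2,V)) = op(k,q(q(q(5,Y2),Y1),Z)).
Decompose q/2: Y2 = true,  succ(q(V,X)) = T.
Bind Y2 := true; substituting into the 2 remaining equations that mention Y2 gives: q(op(Y1,M),succ(V)) = q(op(g(q(5,true)),op(k,5)),X),  op(Z,q(X2,V)) = op(k,q(q(q(5,true),Y1),Z)). Substituting into the earlier binding gives R := q(5,true).
Bind T := succ(q(V,X)); no other remaining equation mentions T.
Decompose q/2: op(Y1,M) = op(g(q(5,true)),op(k,5)),  succ(V) = X.
Decompose op/2: Y1 = g(q(5,true)),  M = op(k,5).
Bind Y1 := g(q(5,true)); substituting into the one remaining equation that mentions Y1 gives: op(Z,q(X2,V)) = op(k,q(q(q(5,true),g(q(5,true))),Z)).
Bind M := op(k,5); no other remaining equation mentions M.
Bind X := succ(V); no other remaining equation mentions X. Substituting into the earlier binding gives T := succ(q(V,succ(V))).
Decompose op/2: Z = k,  q(X2,V) = q(q(q(5,true),g(q(5,true))),Z).
Bind Z := k; substituting into the remaining equation gives: q(X2,V) = q(q(q(5,true),g(q(5,true))),k).
Decompose q/2: X2 = q(q(5,true),g(q(5,true))),  V = k.
Bind X2 := q(q(5,true),g(q(5,true))); no other remaining equation mentions X2.
Bind V := k. Substituting into the earlier bindings gives T := succ(q(k,succ(k))), X := succ(k).
MGU = { L = c, R = q(5,true), Y2 = true, T = succ(q(k,succ(k))), Y1 = g(q(5,true)), M = op(k,5), X = succ(k), Z = k, X2 = q(q(5,true),g(q(5,true))), V = k }, so Y1 = g(q(5,true)).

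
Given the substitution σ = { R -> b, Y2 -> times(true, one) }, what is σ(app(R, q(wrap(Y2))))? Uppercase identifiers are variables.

Replace each occurrence of R with b.
Replace each occurrence of Y2 with times(true, one).
Result: app(b, q(wrap(times(true, one)))).

app(b, q(wrap(times(true, one))))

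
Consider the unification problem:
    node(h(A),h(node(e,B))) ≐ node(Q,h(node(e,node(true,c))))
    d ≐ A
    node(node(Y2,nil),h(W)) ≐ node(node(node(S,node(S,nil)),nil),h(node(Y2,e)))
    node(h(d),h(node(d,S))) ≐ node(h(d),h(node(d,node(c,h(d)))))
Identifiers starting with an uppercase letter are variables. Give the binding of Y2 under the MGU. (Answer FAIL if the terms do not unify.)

Decompose node/2: h(A) ≐ Q,  h(node(e,B)) ≐ h(node(e,node(true,c))).
Bind Q := h(A); no other remaining equation mentions Q.
Decompose h/1: node(e,B) ≐ node(e,node(true,c)).
Decompose node/2: e ≐ e,  B ≐ node(true,c).
Delete trivial equation e ≐ e.
Bind B := node(true,c); no other remaining equation mentions B.
Bind A := d; no other remaining equation mentions A. Substituting into the earlier binding gives Q := h(d).
Decompose node/2: node(Y2,nil) ≐ node(node(S,node(S,nil)),nil),  h(W) ≐ h(node(Y2,e)).
Decompose node/2: Y2 ≐ node(S,node(S,nil)),  nil ≐ nil.
Bind Y2 := node(S,node(S,nil)); substituting into the one remaining equation that mentions Y2 gives: h(W) ≐ h(node(node(S,node(S,nil)),e)).
Delete trivial equation nil ≐ nil.
Decompose h/1: W ≐ node(node(S,node(S,nil)),e).
Bind W := node(node(S,node(S,nil)),e); no other remaining equation mentions W.
Decompose node/2: h(d) ≐ h(d),  h(node(d,S)) ≐ h(node(d,node(c,h(d)))).
Delete trivial equation h(d) ≐ h(d).
Decompose h/1: node(d,S) ≐ node(d,node(c,h(d))).
Decompose node/2: d ≐ d,  S ≐ node(c,h(d)).
Delete trivial equation d ≐ d.
Bind S := node(c,h(d)). Substituting into the earlier bindings gives Y2 := node(node(c,h(d)),node(node(c,h(d)),nil)), W := node(node(node(c,h(d)),node(node(c,h(d)),nil)),e).
MGU = { Q -> h(d), B -> node(true,c), A -> d, Y2 -> node(node(c,h(d)),node(node(c,h(d)),nil)), W -> node(node(node(c,h(d)),node(node(c,h(d)),nil)),e), S -> node(c,h(d)) }, so Y2 -> node(node(c,h(d)),node(node(c,h(d)),nil)).

node(node(c,h(d)),node(node(c,h(d)),nil))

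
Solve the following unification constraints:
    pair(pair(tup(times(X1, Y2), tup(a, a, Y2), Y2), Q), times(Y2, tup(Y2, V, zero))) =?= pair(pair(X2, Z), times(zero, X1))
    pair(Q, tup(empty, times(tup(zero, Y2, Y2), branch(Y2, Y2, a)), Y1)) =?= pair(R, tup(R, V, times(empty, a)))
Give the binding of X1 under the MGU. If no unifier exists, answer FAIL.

tup(zero, times(tup(zero, zero, zero), branch(zero, zero, a)), zero)

Decompose pair/2: pair(tup(times(X1, Y2), tup(a, a, Y2), Y2), Q) =?= pair(X2, Z),  times(Y2, tup(Y2, V, zero)) =?= times(zero, X1).
Decompose pair/2: tup(times(X1, Y2), tup(a, a, Y2), Y2) =?= X2,  Q =?= Z.
Bind X2 := tup(times(X1, Y2), tup(a, a, Y2), Y2); no other remaining equation mentions X2.
Bind Q := Z; substituting into the one remaining equation that mentions Q gives: pair(Z, tup(empty, times(tup(zero, Y2, Y2), branch(Y2, Y2, a)), Y1)) =?= pair(R, tup(R, V, times(empty, a))).
Decompose times/2: Y2 =?= zero,  tup(Y2, V, zero) =?= X1.
Bind Y2 := zero; substituting into the remaining equations gives: tup(zero, V, zero) =?= X1,  pair(Z, tup(empty, times(tup(zero, zero, zero), branch(zero, zero, a)), Y1)) =?= pair(R, tup(R, V, times(empty, a))). Substituting into the earlier binding gives X2 := tup(times(X1, zero), tup(a, a, zero), zero).
Bind X1 := tup(zero, V, zero); no other remaining equation mentions X1. Substituting into the earlier binding gives X2 := tup(times(tup(zero, V, zero), zero), tup(a, a, zero), zero).
Decompose pair/2: Z =?= R,  tup(empty, times(tup(zero, zero, zero), branch(zero, zero, a)), Y1) =?= tup(R, V, times(empty, a)).
Bind Z := R; no other remaining equation mentions Z. Substituting into the earlier binding gives Q := R.
Decompose tup/3: empty =?= R,  times(tup(zero, zero, zero), branch(zero, zero, a)) =?= V,  Y1 =?= times(empty, a).
Bind R := empty; no other remaining equation mentions R. Substituting into the earlier bindings gives Q := empty, Z := empty.
Bind V := times(tup(zero, zero, zero), branch(zero, zero, a)); no other remaining equation mentions V. Substituting into the earlier bindings gives X2 := tup(times(tup(zero, times(tup(zero, zero, zero), branch(zero, zero, a)), zero), zero), tup(a, a, zero), zero), X1 := tup(zero, times(tup(zero, zero, zero), branch(zero, zero, a)), zero).
Bind Y1 := times(empty, a).
MGU = { X2 ↦ tup(times(tup(zero, times(tup(zero, zero, zero), branch(zero, zero, a)), zero), zero), tup(a, a, zero), zero), Q ↦ empty, Y2 ↦ zero, X1 ↦ tup(zero, times(tup(zero, zero, zero), branch(zero, zero, a)), zero), Z ↦ empty, R ↦ empty, V ↦ times(tup(zero, zero, zero), branch(zero, zero, a)), Y1 ↦ times(empty, a) }, so X1 ↦ tup(zero, times(tup(zero, zero, zero), branch(zero, zero, a)), zero).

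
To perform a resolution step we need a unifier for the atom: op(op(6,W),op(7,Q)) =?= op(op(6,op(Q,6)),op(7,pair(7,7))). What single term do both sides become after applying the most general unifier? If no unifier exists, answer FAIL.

Decompose op/2: op(6,W) =?= op(6,op(Q,6)),  op(7,Q) =?= op(7,pair(7,7)).
Decompose op/2: 6 =?= 6,  W =?= op(Q,6).
Delete trivial equation 6 =?= 6.
Bind W := op(Q,6); no other remaining equation mentions W.
Decompose op/2: 7 =?= 7,  Q =?= pair(7,7).
Delete trivial equation 7 =?= 7.
Bind Q := pair(7,7). Substituting into the earlier binding gives W := op(pair(7,7),6).
Applying the MGU to either side gives op(op(6,op(pair(7,7),6)),op(7,pair(7,7))).

op(op(6,op(pair(7,7),6)),op(7,pair(7,7)))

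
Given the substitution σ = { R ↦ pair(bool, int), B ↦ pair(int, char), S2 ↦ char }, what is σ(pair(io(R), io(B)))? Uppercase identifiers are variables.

pair(io(pair(bool, int)), io(pair(int, char)))

Replace each occurrence of R with pair(bool, int).
Replace each occurrence of B with pair(int, char).
Result: pair(io(pair(bool, int)), io(pair(int, char))).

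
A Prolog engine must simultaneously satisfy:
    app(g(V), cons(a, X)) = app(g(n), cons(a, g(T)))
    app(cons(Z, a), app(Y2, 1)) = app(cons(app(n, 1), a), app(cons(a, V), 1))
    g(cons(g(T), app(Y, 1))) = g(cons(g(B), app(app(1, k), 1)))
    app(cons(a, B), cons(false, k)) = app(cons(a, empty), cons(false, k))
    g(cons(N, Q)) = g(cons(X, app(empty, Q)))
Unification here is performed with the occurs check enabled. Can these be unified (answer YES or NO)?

Decompose app/2: g(V) = g(n),  cons(a, X) = cons(a, g(T)).
Decompose g/1: V = n.
Bind V := n; substituting into the one remaining equation that mentions V gives: app(cons(Z, a), app(Y2, 1)) = app(cons(app(n, 1), a), app(cons(a, n), 1)).
Decompose cons/2: a = a,  X = g(T).
Delete trivial equation a = a.
Bind X := g(T); substituting into the one remaining equation that mentions X gives: g(cons(N, Q)) = g(cons(g(T), app(empty, Q))).
Decompose app/2: cons(Z, a) = cons(app(n, 1), a),  app(Y2, 1) = app(cons(a, n), 1).
Decompose cons/2: Z = app(n, 1),  a = a.
Bind Z := app(n, 1); no other remaining equation mentions Z.
Delete trivial equation a = a.
Decompose app/2: Y2 = cons(a, n),  1 = 1.
Bind Y2 := cons(a, n); no other remaining equation mentions Y2.
Delete trivial equation 1 = 1.
Decompose g/1: cons(g(T), app(Y, 1)) = cons(g(B), app(app(1, k), 1)).
Decompose cons/2: g(T) = g(B),  app(Y, 1) = app(app(1, k), 1).
Decompose g/1: T = B.
Bind T := B; substituting into the one remaining equation that mentions T gives: g(cons(N, Q)) = g(cons(g(B), app(empty, Q))). Substituting into the earlier binding gives X := g(B).
Decompose app/2: Y = app(1, k),  1 = 1.
Bind Y := app(1, k); no other remaining equation mentions Y.
Delete trivial equation 1 = 1.
Decompose app/2: cons(a, B) = cons(a, empty),  cons(false, k) = cons(false, k).
Decompose cons/2: a = a,  B = empty.
Delete trivial equation a = a.
Bind B := empty; substituting into the one remaining equation that mentions B gives: g(cons(N, Q)) = g(cons(g(empty), app(empty, Q))). Substituting into the earlier bindings gives X := g(empty), T := empty.
Delete trivial equation cons(false, k) = cons(false, k).
Decompose g/1: cons(N, Q) = cons(g(empty), app(empty, Q)).
Decompose cons/2: N = g(empty),  Q = app(empty, Q).
Bind N := g(empty); no other remaining equation mentions N.
Occurs check fails: Q occurs in app(empty, Q); the equation Q = app(empty, Q) has no finite solution.

NO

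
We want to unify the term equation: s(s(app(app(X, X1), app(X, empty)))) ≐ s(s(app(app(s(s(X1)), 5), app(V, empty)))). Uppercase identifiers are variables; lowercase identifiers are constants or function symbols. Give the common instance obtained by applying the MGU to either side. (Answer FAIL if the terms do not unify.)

Decompose s/1: s(app(app(X, X1), app(X, empty))) ≐ s(app(app(s(s(X1)), 5), app(V, empty))).
Decompose s/1: app(app(X, X1), app(X, empty)) ≐ app(app(s(s(X1)), 5), app(V, empty)).
Decompose app/2: app(X, X1) ≐ app(s(s(X1)), 5),  app(X, empty) ≐ app(V, empty).
Decompose app/2: X ≐ s(s(X1)),  X1 ≐ 5.
Bind X := s(s(X1)); substituting into the one remaining equation that mentions X gives: app(s(s(X1)), empty) ≐ app(V, empty).
Bind X1 := 5; substituting into the remaining equation gives: app(s(s(5)), empty) ≐ app(V, empty). Substituting into the earlier binding gives X := s(s(5)).
Decompose app/2: s(s(5)) ≐ V,  empty ≐ empty.
Bind V := s(s(5)); no other remaining equation mentions V.
Delete trivial equation empty ≐ empty.
Applying the MGU to either side gives s(s(app(app(s(s(5)), 5), app(s(s(5)), empty)))).

s(s(app(app(s(s(5)), 5), app(s(s(5)), empty))))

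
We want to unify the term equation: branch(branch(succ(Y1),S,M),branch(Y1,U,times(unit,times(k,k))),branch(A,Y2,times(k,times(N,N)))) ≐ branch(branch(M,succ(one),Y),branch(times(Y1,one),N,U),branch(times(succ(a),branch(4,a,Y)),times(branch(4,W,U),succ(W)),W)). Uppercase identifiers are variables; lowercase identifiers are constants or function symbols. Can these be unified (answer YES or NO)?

Decompose branch/3: branch(succ(Y1),S,M) ≐ branch(M,succ(one),Y),  branch(Y1,U,times(unit,times(k,k))) ≐ branch(times(Y1,one),N,U),  branch(A,Y2,times(k,times(N,N))) ≐ branch(times(succ(a),branch(4,a,Y)),times(branch(4,W,U),succ(W)),W).
Decompose branch/3: succ(Y1) ≐ M,  S ≐ succ(one),  M ≐ Y.
Bind M := succ(Y1); substituting into the one remaining equation that mentions M gives: succ(Y1) ≐ Y.
Bind S := succ(one); no other remaining equation mentions S.
Bind Y := succ(Y1); substituting into the one remaining equation that mentions Y gives: branch(A,Y2,times(k,times(N,N))) ≐ branch(times(succ(a),branch(4,a,succ(Y1))),times(branch(4,W,U),succ(W)),W).
Decompose branch/3: Y1 ≐ times(Y1,one),  U ≐ N,  times(unit,times(k,k)) ≐ U.
Occurs check fails: Y1 occurs in times(Y1,one); the equation Y1 ≐ times(Y1,one) has no finite solution.

NO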